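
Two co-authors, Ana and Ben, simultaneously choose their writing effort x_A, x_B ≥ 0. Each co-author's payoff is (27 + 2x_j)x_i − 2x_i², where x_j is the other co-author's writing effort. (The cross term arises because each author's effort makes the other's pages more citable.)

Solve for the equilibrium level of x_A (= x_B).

Ana's payoff is (27 + 2x_B)x_A − 2x_A².
∂π/∂x_A = 27 + 2x_B − 4x_A = 0, so x_A = 6.75 + 0.5x_B.
By symmetry x_B = x_A; substituting into the reaction function, 0.5x_A = 6.75 and x_A = 13.5.

13.5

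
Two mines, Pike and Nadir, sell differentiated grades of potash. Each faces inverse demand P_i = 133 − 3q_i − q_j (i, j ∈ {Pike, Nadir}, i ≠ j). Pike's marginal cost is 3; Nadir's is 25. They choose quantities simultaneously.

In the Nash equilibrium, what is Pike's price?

Mine Pike's profit: π = q_{Pike}(133 − 3q_{Pike} − q_{Nadir}) − 3q_{Pike}.
∂π/∂q_{Pike} = 130 − 6q_{Pike} − q_{Nadir} = 0 ⇒ q_{Pike} = 65/3 − (1/6)q_{Nadir}.
Similarly q_{Nadir} = 18 − (1/6)q_{Pike}.
Substituting the second reaction function into the first: q_{Pike} = 65/3 − (1/6)(18 − (1/6)q_{Pike}), which gives (35/36)q_{Pike} = 56/3 ⇒ q_{Pike} = 19.2.
Then q_{Nadir} = 18 − (1/6)·19.2 = 14.8.
P_{Pike} = 133 − 3·19.2 − 14.8 = 60.6.

60.6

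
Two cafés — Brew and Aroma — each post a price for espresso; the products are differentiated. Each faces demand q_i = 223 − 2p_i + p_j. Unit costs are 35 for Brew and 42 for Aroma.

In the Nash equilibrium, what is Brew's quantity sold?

Brew's profit: π = (p_{Brew} − 35)(223 − 2p_{Brew} + p_{Aroma}).
∂π/∂p_{Brew} = 293 − 4p_{Brew} + p_{Aroma} = 0 ⇒ p_{Brew} = 73.25 + 0.25p_{Aroma}.
Similarly p_{Aroma} = 76.75 + 0.25p_{Brew}.
Substituting the second reaction function into the first: p_{Brew} = 73.25 + 0.25(76.75 + 0.25p_{Brew}), which gives 0.9375p_{Brew} = 92.4375 ⇒ p_{Brew} = 98.6.
Then p_{Aroma} = 76.75 + 0.25·98.6 = 101.4.
q_{Brew} = 223 − 2·98.6 + 101.4 = 127.2.

127.2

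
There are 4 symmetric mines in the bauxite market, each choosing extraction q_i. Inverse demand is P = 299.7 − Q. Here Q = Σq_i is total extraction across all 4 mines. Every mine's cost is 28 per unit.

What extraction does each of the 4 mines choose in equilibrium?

54.34

A representative mine's profit is π_i = q_i(299.7 − Q) − 28q_i, with Q = q_i + Σ_{j≠i} q_j.
First-order condition: 271.7 − 2q_i − Σ_{j≠i} q_j = 0.
Imposing symmetry (q_j = q for all j) turns Σ_{j≠i} q_j into 3q, so 271.7 = 5q and q = 54.34.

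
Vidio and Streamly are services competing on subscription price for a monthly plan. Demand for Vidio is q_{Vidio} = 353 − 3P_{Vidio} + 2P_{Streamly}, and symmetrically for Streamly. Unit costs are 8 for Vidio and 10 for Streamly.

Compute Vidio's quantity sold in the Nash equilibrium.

259.875

Vidio's profit: π = (P_{Vidio} − 8)(353 − 3P_{Vidio} + 2P_{Streamly}).
∂π/∂P_{Vidio} = 377 − 6P_{Vidio} + 2P_{Streamly} = 0 ⇒ P_{Vidio} = 377/6 + (1/3)P_{Streamly}.
Similarly P_{Streamly} = 383/6 + (1/3)P_{Vidio}.
Substituting the second reaction function into the first: P_{Vidio} = 377/6 + (1/3)(383/6 + (1/3)P_{Vidio}), which gives (8/9)P_{Vidio} = 757/9 ⇒ P_{Vidio} = 94.625.
Then P_{Streamly} = 383/6 + (1/3)·94.625 = 95.375.
q_{Vidio} = 353 − 3·94.625 + 2·95.375 = 259.875.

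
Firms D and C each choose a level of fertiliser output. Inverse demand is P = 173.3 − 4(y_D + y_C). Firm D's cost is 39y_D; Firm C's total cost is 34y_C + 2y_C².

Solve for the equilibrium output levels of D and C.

Firm D's profit: π = y_D(173.3 − 4(y_D + y_C)) − 39y_D.
∂π/∂y_D = 134.3 − 8y_D − 4y_C = 0, so y_D = 16.7875 − 0.5y_C.
For C: ∂π/∂y_C = 139.3 − 12y_C − 4y_D = 0 ⇒ y_C = 1393/120 − (1/3)y_D.
Solving the two reaction functions simultaneously: (1 − (−0.5)(−1/3))y_D = 16.7875 − 0.5·(1393/120), so (5/6)y_D = 659/60 and y_D = 13.18.
Then y_C = 1393/120 − (1/3)·13.18 = 7.215.

13.18, 7.215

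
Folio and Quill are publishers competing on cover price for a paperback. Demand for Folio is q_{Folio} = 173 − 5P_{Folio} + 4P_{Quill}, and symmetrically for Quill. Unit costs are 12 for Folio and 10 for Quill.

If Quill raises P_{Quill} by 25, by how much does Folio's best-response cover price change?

10

Folio's profit: π = (P_{Folio} − 12)(173 − 5P_{Folio} + 4P_{Quill}).
∂π/∂P_{Folio} = 233 − 10P_{Folio} + 4P_{Quill} = 0 ⇒ P_{Folio} = 23.3 + 0.4P_{Quill}.
The reaction-function slope is 0.4, so a 25-unit rise in P_{Quill} moves P_{Folio} by 0.4 × 25 = 10. Folio's best response rises — the actions are strategic complements.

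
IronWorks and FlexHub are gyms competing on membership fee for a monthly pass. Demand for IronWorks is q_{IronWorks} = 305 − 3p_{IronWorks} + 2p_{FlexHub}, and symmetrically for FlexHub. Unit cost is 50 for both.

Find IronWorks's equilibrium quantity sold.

191.25

IronWorks's profit: π = (p_{IronWorks} − 50)(305 − 3p_{IronWorks} + 2p_{FlexHub}).
∂π/∂p_{IronWorks} = 455 − 6p_{IronWorks} + 2p_{FlexHub} = 0 ⇒ p_{IronWorks} = 455/6 + (1/3)p_{FlexHub}.
By symmetry p_{FlexHub} = p_{IronWorks}; substituting into the reaction function, (2/3)p_{IronWorks} = 455/6 and p_{IronWorks} = 113.75.
q_{IronWorks} = 305 − 3·113.75 + 2·113.75 = 191.25.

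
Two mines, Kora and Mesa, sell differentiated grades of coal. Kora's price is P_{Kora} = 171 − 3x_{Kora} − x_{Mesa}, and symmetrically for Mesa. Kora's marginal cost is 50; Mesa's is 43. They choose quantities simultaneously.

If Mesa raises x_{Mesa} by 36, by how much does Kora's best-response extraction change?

-6

Mine Kora's profit: π = x_{Kora}(171 − 3x_{Kora} − x_{Mesa}) − 50x_{Kora}.
∂π/∂x_{Kora} = 121 − 6x_{Kora} − x_{Mesa} = 0 ⇒ x_{Kora} = 121/6 − (1/6)x_{Mesa}.
The reaction-function slope is −1/6, so a 36-unit rise in x_{Mesa} moves x_{Kora} by −1/6 × 36 = −6. Kora's best response falls — the actions are strategic substitutes.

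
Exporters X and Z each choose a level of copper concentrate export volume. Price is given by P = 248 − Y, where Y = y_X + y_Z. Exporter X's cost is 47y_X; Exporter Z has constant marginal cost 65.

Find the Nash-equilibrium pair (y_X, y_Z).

73, 55

Exporter X's profit: π = y_X(248 − (y_X + y_Z)) − 47y_X.
∂π/∂y_X = 201 − 2y_X − y_Z = 0, so y_X = 100.5 − 0.5y_Z.
By the same steps for Z: y_Z = 91.5 − 0.5y_X.
Plugging y_Z into X's best response: y_X = 100.5 − 0.5(91.5 − 0.5y_X) ⇒ 0.75y_X = 54.75, so y_X = 73.
Then y_Z = 91.5 − 0.5·73 = 55.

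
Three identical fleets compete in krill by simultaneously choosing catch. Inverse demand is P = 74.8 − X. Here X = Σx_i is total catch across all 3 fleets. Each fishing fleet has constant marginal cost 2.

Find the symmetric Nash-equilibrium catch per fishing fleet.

A representative fishing fleet's profit is π_i = x_i(74.8 − X) − 2x_i, with X = x_i + Σ_{j≠i} x_j.
First-order condition: 72.8 − 2x_i − Σ_{j≠i} x_j = 0.
With identical fishing fleets, set every x_j = x: then 72.8 − 2x − 2x = 0, i.e. x = 72.8/4 = 18.2.

18.2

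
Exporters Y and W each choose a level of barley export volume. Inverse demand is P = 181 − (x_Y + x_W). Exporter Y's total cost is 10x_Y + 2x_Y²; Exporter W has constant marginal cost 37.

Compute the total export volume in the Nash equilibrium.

Exporter Y's profit: π = x_Y(181 − (x_Y + x_W)) − 10x_Y − 2x_Y².
∂π/∂x_Y = 171 − 6x_Y − x_W = 0, so x_Y = 28.5 − (1/6)x_W.
For W: ∂π/∂x_W = 144 − 2x_W − x_Y = 0 ⇒ x_W = 72 − 0.5x_Y.
Plugging x_W into Y's best response: x_Y = 28.5 − (1/6)(72 − 0.5x_Y) ⇒ (11/12)x_Y = 16.5, so x_Y = 18.
Then x_W = 72 − 0.5·18 = 63.
Total export volume: 18 + 63 = 81.

81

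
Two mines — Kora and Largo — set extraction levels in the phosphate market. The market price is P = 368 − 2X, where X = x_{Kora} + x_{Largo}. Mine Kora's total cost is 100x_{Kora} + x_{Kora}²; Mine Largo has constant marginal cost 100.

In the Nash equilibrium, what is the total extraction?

80.4

Mine Kora's profit: π = x_{Kora}(368 − 2(x_{Kora} + x_{Largo})) − 100x_{Kora} − x_{Kora}².
∂π/∂x_{Kora} = 268 − 6x_{Kora} − 2x_{Largo} = 0, so x_{Kora} = 134/3 − (1/3)x_{Largo}.
For Largo: ∂π/∂x_{Largo} = 268 − 4x_{Largo} − 2x_{Kora} = 0 ⇒ x_{Largo} = 67 − 0.5x_{Kora}.
Plugging x_{Largo} into Kora's best response: x_{Kora} = 134/3 − (1/3)(67 − 0.5x_{Kora}) ⇒ (5/6)x_{Kora} = 67/3, so x_{Kora} = 26.8.
Then x_{Largo} = 67 − 0.5·26.8 = 53.6.
Total extraction: 26.8 + 53.6 = 80.4.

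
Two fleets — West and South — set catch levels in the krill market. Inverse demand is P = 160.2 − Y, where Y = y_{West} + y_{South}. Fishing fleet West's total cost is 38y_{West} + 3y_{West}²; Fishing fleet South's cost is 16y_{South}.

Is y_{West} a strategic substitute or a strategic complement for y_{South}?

Fishing fleet West's profit: π = y_{West}(160.2 − (y_{West} + y_{South})) − 38y_{West} − 3y_{West}².
∂π/∂y_{West} = 122.2 − 8y_{West} − y_{South} = 0, so y_{West} = 15.275 − 0.125y_{South}.
The best-response slope dy_{West}/dy_{South} = −0.125 < 0: the reaction function is downward-sloping, so the choices are strategic substitutes.

strategic substitutes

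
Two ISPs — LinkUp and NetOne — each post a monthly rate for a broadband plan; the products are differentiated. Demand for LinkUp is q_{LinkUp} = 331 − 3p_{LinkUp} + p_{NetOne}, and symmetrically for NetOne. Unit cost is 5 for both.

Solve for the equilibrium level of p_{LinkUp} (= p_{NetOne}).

69.2

LinkUp's profit: π = (p_{LinkUp} − 5)(331 − 3p_{LinkUp} + p_{NetOne}).
∂π/∂p_{LinkUp} = 346 − 6p_{LinkUp} + p_{NetOne} = 0 ⇒ p_{LinkUp} = 173/3 + (1/6)p_{NetOne}.
By symmetry p_{NetOne} = p_{LinkUp}; substituting into the reaction function, (5/6)p_{LinkUp} = 173/3 and p_{LinkUp} = 69.2.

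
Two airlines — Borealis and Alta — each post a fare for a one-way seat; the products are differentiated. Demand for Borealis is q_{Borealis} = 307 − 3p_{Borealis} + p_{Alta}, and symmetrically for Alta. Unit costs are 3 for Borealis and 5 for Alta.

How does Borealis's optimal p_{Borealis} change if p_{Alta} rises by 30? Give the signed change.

Borealis's profit: π = (p_{Borealis} − 3)(307 − 3p_{Borealis} + p_{Alta}).
∂π/∂p_{Borealis} = 316 − 6p_{Borealis} + p_{Alta} = 0 ⇒ p_{Borealis} = 158/3 + (1/6)p_{Alta}.
The reaction-function slope is 1/6, so a 30-unit rise in p_{Alta} moves p_{Borealis} by 1/6 × 30 = 5. Borealis's best response rises — the actions are strategic complements.

5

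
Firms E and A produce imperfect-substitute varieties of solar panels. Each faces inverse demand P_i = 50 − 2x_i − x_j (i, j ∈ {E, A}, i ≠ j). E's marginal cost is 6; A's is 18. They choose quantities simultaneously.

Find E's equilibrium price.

Firm E's profit: π = x_E(50 − 2x_E − x_A) − 6x_E.
∂π/∂x_E = 44 − 4x_E − x_A = 0 ⇒ x_E = 11 − 0.25x_A.
Similarly x_A = 8 − 0.25x_E.
Substituting the second reaction function into the first: x_E = 11 − 0.25(8 − 0.25x_E), which gives 0.9375x_E = 9 ⇒ x_E = 9.6.
Then x_A = 8 − 0.25·9.6 = 5.6.
P_E = 50 − 2·9.6 − 5.6 = 25.2.

25.2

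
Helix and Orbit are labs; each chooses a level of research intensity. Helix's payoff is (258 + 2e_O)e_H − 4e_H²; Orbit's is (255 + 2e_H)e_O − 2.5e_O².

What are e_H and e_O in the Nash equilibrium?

50, 71

Expanding Helix's payoff: 258e_H + 2e_Oe_H − 4e_H².
∂π/∂e_H = 258 + 2e_O − 8e_H = 0, so e_H = 32.25 + 0.25e_O.
Likewise for Orbit: e_O = 51 + 0.4e_H.
Substituting the second reaction function into the first: e_H = 32.25 + 0.25(51 + 0.4e_H), which gives 0.9e_H = 45 ⇒ e_H = 50.
Then e_O = 51 + 0.4·50 = 71.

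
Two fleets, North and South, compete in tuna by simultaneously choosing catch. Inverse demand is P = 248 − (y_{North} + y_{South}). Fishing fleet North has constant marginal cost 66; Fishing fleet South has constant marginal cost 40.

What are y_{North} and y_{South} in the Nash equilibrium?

52, 78

Fishing fleet North's profit: π = y_{North}(248 − (y_{North} + y_{South})) − 66y_{North}.
∂π/∂y_{North} = 182 − 2y_{North} − y_{South} = 0, so y_{North} = 91 − 0.5y_{South}.
By the same steps for South: y_{South} = 104 − 0.5y_{North}.
Plugging y_{South} into North's best response: y_{North} = 91 − 0.5(104 − 0.5y_{North}) ⇒ 0.75y_{North} = 39, so y_{North} = 52.
Then y_{South} = 104 − 0.5·52 = 78.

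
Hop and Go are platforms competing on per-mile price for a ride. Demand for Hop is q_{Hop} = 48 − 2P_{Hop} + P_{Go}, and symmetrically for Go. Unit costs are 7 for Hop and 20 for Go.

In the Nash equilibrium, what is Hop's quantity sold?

30.8

Hop's profit: π = (P_{Hop} − 7)(48 − 2P_{Hop} + P_{Go}).
∂π/∂P_{Hop} = 62 − 4P_{Hop} + P_{Go} = 0 ⇒ P_{Hop} = 15.5 + 0.25P_{Go}.
Similarly P_{Go} = 22 + 0.25P_{Hop}.
Plugging P_{Go} into Hop's best response: P_{Hop} = 15.5 + 0.25(22 + 0.25P_{Hop}) ⇒ 0.9375P_{Hop} = 21, so P_{Hop} = 22.4.
Then P_{Go} = 22 + 0.25·22.4 = 27.6.
q_{Hop} = 48 − 2·22.4 + 27.6 = 30.8.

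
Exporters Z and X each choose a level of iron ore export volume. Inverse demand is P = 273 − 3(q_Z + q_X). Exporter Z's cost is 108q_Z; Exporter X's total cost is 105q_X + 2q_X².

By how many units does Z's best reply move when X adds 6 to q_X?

Exporter Z's profit: π = q_Z(273 − 3(q_Z + q_X)) − 108q_Z.
∂π/∂q_Z = 165 − 6q_Z − 3q_X = 0, so q_Z = 27.5 − 0.5q_X.
The reaction-function slope is −0.5, so a 6-unit rise in q_X moves q_Z by −0.5 × 6 = −3. Z's best response falls — the actions are strategic substitutes.

-3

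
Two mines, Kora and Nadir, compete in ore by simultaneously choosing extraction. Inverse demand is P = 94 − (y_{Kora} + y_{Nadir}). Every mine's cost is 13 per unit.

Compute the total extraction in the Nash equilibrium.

54

Mine Kora's profit: π = y_{Kora}(94 − (y_{Kora} + y_{Nadir})) − 13y_{Kora}.
∂π/∂y_{Kora} = 81 − 2y_{Kora} − y_{Nadir} = 0, so y_{Kora} = 40.5 − 0.5y_{Nadir}.
The game is symmetric, so in equilibrium y_{Nadir} = y_{Kora}: the reaction function gives 1.5y_{Kora} = 40.5, hence y_{Kora} = 27.
Total extraction: 27 + 27 = 54.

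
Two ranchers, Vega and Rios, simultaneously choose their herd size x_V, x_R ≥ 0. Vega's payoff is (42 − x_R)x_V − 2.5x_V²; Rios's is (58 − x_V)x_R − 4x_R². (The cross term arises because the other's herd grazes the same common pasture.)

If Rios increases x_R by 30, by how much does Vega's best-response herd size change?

Expanding Vega's payoff: 42x_V − x_Rx_V − 2.5x_V².
∂π/∂x_V = 42 − x_R − 5x_V = 0, so x_V = 8.4 − 0.2x_R.
The reaction-function slope is −0.2, so a 30-unit rise in x_R moves x_V by −0.2 × 30 = −6. Vega's best response falls — the actions are strategic substitutes.

-6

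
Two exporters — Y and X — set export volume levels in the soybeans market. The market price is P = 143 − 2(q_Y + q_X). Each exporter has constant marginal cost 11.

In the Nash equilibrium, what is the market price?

Exporter Y's profit: π = q_Y(143 − 2(q_Y + q_X)) − 11q_Y.
∂π/∂q_Y = 132 − 4q_Y − 2q_X = 0, so q_Y = 33 − 0.5q_X.
The game is symmetric, so in equilibrium q_X = q_Y: the reaction function gives 1.5q_Y = 33, hence q_Y = 22.
Equilibrium price: P = 143 − 2·44 = 55.

55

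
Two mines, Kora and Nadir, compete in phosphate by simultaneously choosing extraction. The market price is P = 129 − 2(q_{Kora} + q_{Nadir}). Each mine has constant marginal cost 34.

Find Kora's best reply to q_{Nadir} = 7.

Mine Kora's profit: π = q_{Kora}(129 − 2(q_{Kora} + q_{Nadir})) − 34q_{Kora}.
∂π/∂q_{Kora} = 95 − 4q_{Kora} − 2q_{Nadir} = 0, so q_{Kora} = 23.75 − 0.5q_{Nadir}.
At q_{Nadir} = 7: q_{Kora} = 23.75 − 0.5·7 = 20.25.

20.25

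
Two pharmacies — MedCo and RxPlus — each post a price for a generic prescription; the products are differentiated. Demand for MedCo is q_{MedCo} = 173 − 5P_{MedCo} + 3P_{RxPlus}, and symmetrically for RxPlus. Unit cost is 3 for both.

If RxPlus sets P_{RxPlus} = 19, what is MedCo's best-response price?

24.5

MedCo's profit: π = (P_{MedCo} − 3)(173 − 5P_{MedCo} + 3P_{RxPlus}).
∂π/∂P_{MedCo} = 188 − 10P_{MedCo} + 3P_{RxPlus} = 0 ⇒ P_{MedCo} = 18.8 + 0.3P_{RxPlus}.
At P_{RxPlus} = 19: P_{MedCo} = 18.8 + 0.3·19 = 24.5.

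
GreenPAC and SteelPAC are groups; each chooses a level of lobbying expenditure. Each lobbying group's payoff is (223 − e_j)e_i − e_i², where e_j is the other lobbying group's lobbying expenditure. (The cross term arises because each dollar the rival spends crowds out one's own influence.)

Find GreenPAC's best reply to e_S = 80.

71.5

GreenPAC's payoff is (223 − e_S)e_G − e_G².
∂π/∂e_G = 223 − e_S − 2e_G = 0, so e_G = 111.5 − 0.5e_S.
At e_S = 80: e_G = 111.5 − 0.5·80 = 71.5.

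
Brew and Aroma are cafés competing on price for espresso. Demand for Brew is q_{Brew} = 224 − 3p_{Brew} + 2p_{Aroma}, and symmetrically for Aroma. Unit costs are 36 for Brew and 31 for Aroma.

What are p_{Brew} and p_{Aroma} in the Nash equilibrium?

82.0625, 80.1875

Brew's profit: π = (p_{Brew} − 36)(224 − 3p_{Brew} + 2p_{Aroma}).
∂π/∂p_{Brew} = 332 − 6p_{Brew} + 2p_{Aroma} = 0 ⇒ p_{Brew} = 166/3 + (1/3)p_{Aroma}.
Similarly p_{Aroma} = 317/6 + (1/3)p_{Brew}.
Plugging p_{Aroma} into Brew's best response: p_{Brew} = 166/3 + (1/3)(317/6 + (1/3)p_{Brew}) ⇒ (8/9)p_{Brew} = 1313/18, so p_{Brew} = 82.0625.
Then p_{Aroma} = 317/6 + (1/3)·82.0625 = 80.1875.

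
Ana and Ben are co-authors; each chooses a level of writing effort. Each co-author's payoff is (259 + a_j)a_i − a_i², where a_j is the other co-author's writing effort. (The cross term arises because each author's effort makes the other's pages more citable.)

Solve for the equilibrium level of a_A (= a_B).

259

Ana's payoff is (259 + a_B)a_A − a_A².
∂π/∂a_A = 259 + a_B − 2a_A = 0, so a_A = 129.5 + 0.5a_B.
By symmetry a_B = a_A; substituting into the reaction function, 0.5a_A = 129.5 and a_A = 259.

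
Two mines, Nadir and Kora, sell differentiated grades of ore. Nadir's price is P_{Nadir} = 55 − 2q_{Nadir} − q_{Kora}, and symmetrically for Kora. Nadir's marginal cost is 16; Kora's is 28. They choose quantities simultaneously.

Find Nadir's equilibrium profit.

Mine Nadir's profit: π = q_{Nadir}(55 − 2q_{Nadir} − q_{Kora}) − 16q_{Nadir}.
∂π/∂q_{Nadir} = 39 − 4q_{Nadir} − q_{Kora} = 0 ⇒ q_{Nadir} = 9.75 − 0.25q_{Kora}.
Similarly q_{Kora} = 6.75 − 0.25q_{Nadir}.
Plugging q_{Kora} into Nadir's best response: q_{Nadir} = 9.75 − 0.25(6.75 − 0.25q_{Nadir}) ⇒ 0.9375q_{Nadir} = 8.0625, so q_{Nadir} = 8.6.
Then q_{Kora} = 6.75 − 0.25·8.6 = 4.6.
P_{Nadir} = 55 − 2·8.6 − 4.6 = 33.2.
Profit = (33.2 − 16)·8.6 = 147.92.

147.92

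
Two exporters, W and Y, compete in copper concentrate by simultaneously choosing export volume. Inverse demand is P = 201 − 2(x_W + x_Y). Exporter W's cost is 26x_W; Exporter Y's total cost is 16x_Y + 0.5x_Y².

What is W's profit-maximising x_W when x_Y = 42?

22.75

Exporter W's profit: π = x_W(201 − 2(x_W + x_Y)) − 26x_W.
∂π/∂x_W = 175 − 4x_W − 2x_Y = 0, so x_W = 43.75 − 0.5x_Y.
At x_Y = 42: x_W = 43.75 − 0.5·42 = 22.75.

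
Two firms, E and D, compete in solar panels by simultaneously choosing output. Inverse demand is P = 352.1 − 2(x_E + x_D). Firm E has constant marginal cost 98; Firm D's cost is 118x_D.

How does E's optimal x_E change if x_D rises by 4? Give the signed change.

-2

Firm E's profit: π = x_E(352.1 − 2(x_E + x_D)) − 98x_E.
∂π/∂x_E = 254.1 − 4x_E − 2x_D = 0, so x_E = 63.525 − 0.5x_D.
The reaction-function slope is −0.5, so a 4-unit rise in x_D moves x_E by −0.5 × 4 = −2. E's best response falls — the actions are strategic substitutes.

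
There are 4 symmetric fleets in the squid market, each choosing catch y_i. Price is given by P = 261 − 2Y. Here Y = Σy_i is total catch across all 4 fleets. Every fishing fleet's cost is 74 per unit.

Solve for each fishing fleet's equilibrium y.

A representative fishing fleet's profit is π_i = y_i(261 − 2Y) − 74y_i, with Y = y_i + Σ_{j≠i} y_j.
First-order condition: 187 − 4y_i − 2Σ_{j≠i} y_j = 0.
With identical fishing fleets, set every y_j = y: then 187 − 4y − 6y = 0, i.e. y = 187/10 = 18.7.

18.7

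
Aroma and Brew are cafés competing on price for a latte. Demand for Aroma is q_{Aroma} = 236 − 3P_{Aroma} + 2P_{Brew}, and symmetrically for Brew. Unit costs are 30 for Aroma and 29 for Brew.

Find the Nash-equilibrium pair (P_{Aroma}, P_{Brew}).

81.3125, 80.9375

Aroma's profit: π = (P_{Aroma} − 30)(236 − 3P_{Aroma} + 2P_{Brew}).
∂π/∂P_{Aroma} = 326 − 6P_{Aroma} + 2P_{Brew} = 0 ⇒ P_{Aroma} = 163/3 + (1/3)P_{Brew}.
Similarly P_{Brew} = 323/6 + (1/3)P_{Aroma}.
Solving the two reaction functions simultaneously: (1 − (1/3)(1/3))P_{Aroma} = 163/3 + (1/3)·(323/6), so (8/9)P_{Aroma} = 1301/18 and P_{Aroma} = 81.3125.
Then P_{Brew} = 323/6 + (1/3)·81.3125 = 80.9375.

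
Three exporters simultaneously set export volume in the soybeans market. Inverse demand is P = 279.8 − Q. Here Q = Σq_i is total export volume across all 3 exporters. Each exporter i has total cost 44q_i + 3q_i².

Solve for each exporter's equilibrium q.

A representative exporter's profit is π_i = q_i(279.8 − Q) − 44q_i − 3q_i², with Q = q_i + Σ_{j≠i} q_j.
First-order condition: 235.8 − 8q_i − Σ_{j≠i} q_j = 0.
Imposing symmetry (q_j = q for all j) turns Σ_{j≠i} q_j into 2q, so 235.8 = 10q and q = 23.58.

23.58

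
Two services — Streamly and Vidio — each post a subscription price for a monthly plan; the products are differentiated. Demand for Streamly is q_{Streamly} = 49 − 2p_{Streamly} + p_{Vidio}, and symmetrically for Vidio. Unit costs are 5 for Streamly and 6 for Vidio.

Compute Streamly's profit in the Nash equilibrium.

Streamly's profit: π = (p_{Streamly} − 5)(49 − 2p_{Streamly} + p_{Vidio}).
∂π/∂p_{Streamly} = 59 − 4p_{Streamly} + p_{Vidio} = 0 ⇒ p_{Streamly} = 14.75 + 0.25p_{Vidio}.
Similarly p_{Vidio} = 15.25 + 0.25p_{Streamly}.
Plugging p_{Vidio} into Streamly's best response: p_{Streamly} = 14.75 + 0.25(15.25 + 0.25p_{Streamly}) ⇒ 0.9375p_{Streamly} = 18.5625, so p_{Streamly} = 19.8.
Then p_{Vidio} = 15.25 + 0.25·19.8 = 20.2.
q_{Streamly} = 49 − 2·19.8 + 20.2 = 29.6.
Profit = (19.8 − 5)·29.6 = 438.08.

438.08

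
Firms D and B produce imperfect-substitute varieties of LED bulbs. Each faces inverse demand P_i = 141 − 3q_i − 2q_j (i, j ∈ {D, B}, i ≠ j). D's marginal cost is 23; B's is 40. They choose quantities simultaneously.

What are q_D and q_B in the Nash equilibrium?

15.8125, 11.5625

Firm D's profit: π = q_D(141 − 3q_D − 2q_B) − 23q_D.
∂π/∂q_D = 118 − 6q_D − 2q_B = 0 ⇒ q_D = 59/3 − (1/3)q_B.
Similarly q_B = 101/6 − (1/3)q_D.
Substituting the second reaction function into the first: q_D = 59/3 − (1/3)(101/6 − (1/3)q_D), which gives (8/9)q_D = 253/18 ⇒ q_D = 15.8125.
Then q_B = 101/6 − (1/3)·15.8125 = 11.5625.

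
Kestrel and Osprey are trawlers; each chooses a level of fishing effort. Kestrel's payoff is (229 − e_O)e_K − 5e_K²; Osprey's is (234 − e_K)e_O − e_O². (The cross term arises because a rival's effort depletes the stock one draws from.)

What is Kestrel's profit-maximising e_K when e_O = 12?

21.7

Expanding Kestrel's payoff: 229e_K − e_Oe_K − 5e_K².
∂π/∂e_K = 229 − e_O − 10e_K = 0, so e_K = 22.9 − 0.1e_O.
At e_O = 12: e_K = 22.9 − 0.1·12 = 21.7.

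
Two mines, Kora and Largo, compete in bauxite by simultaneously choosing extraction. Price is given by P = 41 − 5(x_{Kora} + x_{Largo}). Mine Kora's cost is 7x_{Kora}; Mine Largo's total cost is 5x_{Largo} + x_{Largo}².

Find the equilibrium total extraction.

Mine Kora's profit: π = x_{Kora}(41 − 5(x_{Kora} + x_{Largo})) − 7x_{Kora}.
∂π/∂x_{Kora} = 34 − 10x_{Kora} − 5x_{Largo} = 0, so x_{Kora} = 3.4 − 0.5x_{Largo}.
For Largo: ∂π/∂x_{Largo} = 36 − 12x_{Largo} − 5x_{Kora} = 0 ⇒ x_{Largo} = 3 − (5/12)x_{Kora}.
Solving the two reaction functions simultaneously: (1 − (−0.5)(−5/12))x_{Kora} = 3.4 − 0.5·3, so (19/24)x_{Kora} = 1.9 and x_{Kora} = 2.4.
Then x_{Largo} = 3 − (5/12)·2.4 = 2.
Total extraction: 2.4 + 2 = 4.4.

4.4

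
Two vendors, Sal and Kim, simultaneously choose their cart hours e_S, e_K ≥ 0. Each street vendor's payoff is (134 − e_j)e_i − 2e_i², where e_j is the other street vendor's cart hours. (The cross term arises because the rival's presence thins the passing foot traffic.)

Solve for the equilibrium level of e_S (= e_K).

26.8

Sal's payoff is (134 − e_K)e_S − 2e_S².
∂π/∂e_S = 134 − e_K − 4e_S = 0, so e_S = 33.5 − 0.25e_K.
By symmetry e_K = e_S; substituting into the reaction function, 1.25e_S = 33.5 and e_S = 26.8.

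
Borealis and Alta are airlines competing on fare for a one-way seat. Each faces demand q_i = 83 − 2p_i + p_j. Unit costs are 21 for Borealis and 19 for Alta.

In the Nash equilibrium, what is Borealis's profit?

832.32

Borealis's profit: π = (p_{Borealis} − 21)(83 − 2p_{Borealis} + p_{Alta}).
∂π/∂p_{Borealis} = 125 − 4p_{Borealis} + p_{Alta} = 0 ⇒ p_{Borealis} = 31.25 + 0.25p_{Alta}.
Similarly p_{Alta} = 30.25 + 0.25p_{Borealis}.
Substituting the second reaction function into the first: p_{Borealis} = 31.25 + 0.25(30.25 + 0.25p_{Borealis}), which gives 0.9375p_{Borealis} = 38.8125 ⇒ p_{Borealis} = 41.4.
Then p_{Alta} = 30.25 + 0.25·41.4 = 40.6.
q_{Borealis} = 83 − 2·41.4 + 40.6 = 40.8.
Profit = (41.4 − 21)·40.8 = 832.32.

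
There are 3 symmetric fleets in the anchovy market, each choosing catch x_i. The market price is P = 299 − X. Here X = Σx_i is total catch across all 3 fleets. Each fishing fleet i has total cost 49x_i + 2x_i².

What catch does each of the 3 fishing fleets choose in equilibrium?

A representative fishing fleet's profit is π_i = x_i(299 − X) − 49x_i − 2x_i², with X = x_i + Σ_{j≠i} x_j.
First-order condition: 250 − 6x_i − Σ_{j≠i} x_j = 0.
With identical fishing fleets, set every x_j = x: then 250 − 6x − 2x = 0, i.e. x = 250/8 = 31.25.

31.25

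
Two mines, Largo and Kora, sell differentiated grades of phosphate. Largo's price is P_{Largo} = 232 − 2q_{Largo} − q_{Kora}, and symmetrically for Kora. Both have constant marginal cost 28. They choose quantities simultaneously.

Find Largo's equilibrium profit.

3329.28

Mine Largo's profit: π = q_{Largo}(232 − 2q_{Largo} − q_{Kora}) − 28q_{Largo}.
∂π/∂q_{Largo} = 204 − 4q_{Largo} − q_{Kora} = 0 ⇒ q_{Largo} = 51 − 0.25q_{Kora}.
The game is symmetric, so in equilibrium q_{Kora} = q_{Largo}: the reaction function gives 1.25q_{Largo} = 51, hence q_{Largo} = 40.8.
P_{Largo} = 232 − 2·40.8 − 40.8 = 109.6.
Profit = (109.6 − 28)·40.8 = 3329.28.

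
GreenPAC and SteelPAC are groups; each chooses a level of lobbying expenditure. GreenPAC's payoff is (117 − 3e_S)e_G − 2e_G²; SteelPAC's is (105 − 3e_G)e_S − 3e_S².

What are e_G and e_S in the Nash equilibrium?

Expanding GreenPAC's payoff: 117e_G − 3e_Se_G − 2e_G².
∂π/∂e_G = 117 − 3e_S − 4e_G = 0, so e_G = 29.25 − 0.75e_S.
Likewise for SteelPAC: e_S = 17.5 − 0.5e_G.
Plugging e_S into GreenPAC's best response: e_G = 29.25 − 0.75(17.5 − 0.5e_G) ⇒ 0.625e_G = 16.125, so e_G = 25.8.
Then e_S = 17.5 − 0.5·25.8 = 4.6.

25.8, 4.6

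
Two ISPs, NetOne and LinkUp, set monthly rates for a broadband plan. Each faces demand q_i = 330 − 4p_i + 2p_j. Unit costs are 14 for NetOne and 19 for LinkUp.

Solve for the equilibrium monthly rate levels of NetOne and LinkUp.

NetOne's profit: π = (p_{NetOne} − 14)(330 − 4p_{NetOne} + 2p_{LinkUp}).
∂π/∂p_{NetOne} = 386 − 8p_{NetOne} + 2p_{LinkUp} = 0 ⇒ p_{NetOne} = 48.25 + 0.25p_{LinkUp}.
Similarly p_{LinkUp} = 50.75 + 0.25p_{NetOne}.
Solving the two reaction functions simultaneously: (1 − (0.25)(0.25))p_{NetOne} = 48.25 + 0.25·50.75, so 0.9375p_{NetOne} = 60.9375 and p_{NetOne} = 65.
Then p_{LinkUp} = 50.75 + 0.25·65 = 67.

65, 67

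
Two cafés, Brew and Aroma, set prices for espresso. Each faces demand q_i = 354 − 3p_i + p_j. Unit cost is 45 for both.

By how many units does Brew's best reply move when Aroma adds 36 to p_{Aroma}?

Brew's profit: π = (p_{Brew} − 45)(354 − 3p_{Brew} + p_{Aroma}).
∂π/∂p_{Brew} = 489 − 6p_{Brew} + p_{Aroma} = 0 ⇒ p_{Brew} = 81.5 + (1/6)p_{Aroma}.
The reaction-function slope is 1/6, so a 36-unit rise in p_{Aroma} moves p_{Brew} by 1/6 × 36 = 6. Brew's best response rises — the actions are strategic complements.

6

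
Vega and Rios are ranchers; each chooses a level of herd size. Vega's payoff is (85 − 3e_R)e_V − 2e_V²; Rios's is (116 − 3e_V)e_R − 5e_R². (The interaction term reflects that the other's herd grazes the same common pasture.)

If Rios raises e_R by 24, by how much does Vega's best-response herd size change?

Expanding Vega's payoff: 85e_V − 3e_Re_V − 2e_V².
∂π/∂e_V = 85 − 3e_R − 4e_V = 0, so e_V = 21.25 − 0.75e_R.
The reaction-function slope is −0.75, so a 24-unit rise in e_R moves e_V by −0.75 × 24 = −18. Vega's best response falls — the actions are strategic substitutes.

-18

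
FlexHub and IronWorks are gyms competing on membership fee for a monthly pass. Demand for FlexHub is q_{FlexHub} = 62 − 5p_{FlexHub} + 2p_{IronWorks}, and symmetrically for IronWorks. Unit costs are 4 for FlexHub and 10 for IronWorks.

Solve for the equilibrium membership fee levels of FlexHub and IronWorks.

FlexHub's profit: π = (p_{FlexHub} − 4)(62 − 5p_{FlexHub} + 2p_{IronWorks}).
∂π/∂p_{FlexHub} = 82 − 10p_{FlexHub} + 2p_{IronWorks} = 0 ⇒ p_{FlexHub} = 8.2 + 0.2p_{IronWorks}.
Similarly p_{IronWorks} = 11.2 + 0.2p_{FlexHub}.
Solving the two reaction functions simultaneously: (1 − (0.2)(0.2))p_{FlexHub} = 8.2 + 0.2·11.2, so 0.96p_{FlexHub} = 10.44 and p_{FlexHub} = 10.875.
Then p_{IronWorks} = 11.2 + 0.2·10.875 = 13.375.

10.875, 13.375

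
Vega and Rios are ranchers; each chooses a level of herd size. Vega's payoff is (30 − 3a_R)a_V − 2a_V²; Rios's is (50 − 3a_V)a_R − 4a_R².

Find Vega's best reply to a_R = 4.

Expanding Vega's payoff: 30a_V − 3a_Ra_V − 2a_V².
∂π/∂a_V = 30 − 3a_R − 4a_V = 0, so a_V = 7.5 − 0.75a_R.
At a_R = 4: a_V = 7.5 − 0.75·4 = 4.5.

4.5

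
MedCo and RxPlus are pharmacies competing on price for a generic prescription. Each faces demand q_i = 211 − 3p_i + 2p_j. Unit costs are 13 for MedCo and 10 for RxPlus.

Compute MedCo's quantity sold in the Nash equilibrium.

MedCo's profit: π = (p_{MedCo} − 13)(211 − 3p_{MedCo} + 2p_{RxPlus}).
∂π/∂p_{MedCo} = 250 − 6p_{MedCo} + 2p_{RxPlus} = 0 ⇒ p_{MedCo} = 125/3 + (1/3)p_{RxPlus}.
Similarly p_{RxPlus} = 241/6 + (1/3)p_{MedCo}.
Plugging p_{RxPlus} into MedCo's best response: p_{MedCo} = 125/3 + (1/3)(241/6 + (1/3)p_{MedCo}) ⇒ (8/9)p_{MedCo} = 991/18, so p_{MedCo} = 61.9375.
Then p_{RxPlus} = 241/6 + (1/3)·61.9375 = 60.8125.
q_{MedCo} = 211 − 3·61.9375 + 2·60.8125 = 146.8125.

146.8125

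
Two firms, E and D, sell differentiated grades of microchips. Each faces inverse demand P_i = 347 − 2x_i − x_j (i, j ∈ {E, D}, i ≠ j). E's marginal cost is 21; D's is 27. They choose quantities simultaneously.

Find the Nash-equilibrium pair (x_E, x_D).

Firm E's profit: π = x_E(347 − 2x_E − x_D) − 21x_E.
∂π/∂x_E = 326 − 4x_E − x_D = 0 ⇒ x_E = 81.5 − 0.25x_D.
Similarly x_D = 80 − 0.25x_E.
Plugging x_D into E's best response: x_E = 81.5 − 0.25(80 − 0.25x_E) ⇒ 0.9375x_E = 61.5, so x_E = 65.6.
Then x_D = 80 − 0.25·65.6 = 63.6.

65.6, 63.6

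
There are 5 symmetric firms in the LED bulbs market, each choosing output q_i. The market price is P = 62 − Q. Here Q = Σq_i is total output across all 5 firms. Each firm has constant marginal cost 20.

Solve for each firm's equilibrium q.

A representative firm's profit is π_i = q_i(62 − Q) − 20q_i, with Q = q_i + Σ_{j≠i} q_j.
First-order condition: 42 − 2q_i − Σ_{j≠i} q_j = 0.
With identical firms, set every q_j = q: then 42 − 2q − 4q = 0, i.e. q = 42/6 = 7.

7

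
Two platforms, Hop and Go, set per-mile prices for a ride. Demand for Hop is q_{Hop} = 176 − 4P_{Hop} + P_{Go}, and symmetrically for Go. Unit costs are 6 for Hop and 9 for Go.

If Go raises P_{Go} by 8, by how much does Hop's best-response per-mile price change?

Hop's profit: π = (P_{Hop} − 6)(176 − 4P_{Hop} + P_{Go}).
∂π/∂P_{Hop} = 200 − 8P_{Hop} + P_{Go} = 0 ⇒ P_{Hop} = 25 + 0.125P_{Go}.
The reaction-function slope is 0.125, so an 8-unit rise in P_{Go} moves P_{Hop} by 0.125 × 8 = 1. Hop's best response rises — the actions are strategic complements.

1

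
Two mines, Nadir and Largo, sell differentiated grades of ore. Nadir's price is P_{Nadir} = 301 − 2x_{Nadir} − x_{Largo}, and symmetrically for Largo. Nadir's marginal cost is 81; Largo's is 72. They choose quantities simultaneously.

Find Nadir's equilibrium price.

Mine Nadir's profit: π = x_{Nadir}(301 − 2x_{Nadir} − x_{Largo}) − 81x_{Nadir}.
∂π/∂x_{Nadir} = 220 − 4x_{Nadir} − x_{Largo} = 0 ⇒ x_{Nadir} = 55 − 0.25x_{Largo}.
Similarly x_{Largo} = 57.25 − 0.25x_{Nadir}.
Plugging x_{Largo} into Nadir's best response: x_{Nadir} = 55 − 0.25(57.25 − 0.25x_{Nadir}) ⇒ 0.9375x_{Nadir} = 40.6875, so x_{Nadir} = 43.4.
Then x_{Largo} = 57.25 − 0.25·43.4 = 46.4.
P_{Nadir} = 301 − 2·43.4 − 46.4 = 167.8.

167.8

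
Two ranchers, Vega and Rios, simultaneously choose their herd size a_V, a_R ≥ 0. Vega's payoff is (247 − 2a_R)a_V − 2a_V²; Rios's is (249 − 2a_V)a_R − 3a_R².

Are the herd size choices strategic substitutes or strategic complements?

strategic substitutes

Expanding Vega's payoff: 247a_V − 2a_Ra_V − 2a_V².
∂π/∂a_V = 247 − 2a_R − 4a_V = 0, so a_V = 61.75 − 0.5a_R.
The best-response slope da_V/da_R = −0.5 < 0: the reaction function is downward-sloping, so the choices are strategic substitutes.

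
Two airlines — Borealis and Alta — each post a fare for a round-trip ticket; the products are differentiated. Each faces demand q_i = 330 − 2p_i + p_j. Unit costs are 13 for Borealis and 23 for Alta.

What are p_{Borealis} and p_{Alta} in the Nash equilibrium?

120, 124

Borealis's profit: π = (p_{Borealis} − 13)(330 − 2p_{Borealis} + p_{Alta}).
∂π/∂p_{Borealis} = 356 − 4p_{Borealis} + p_{Alta} = 0 ⇒ p_{Borealis} = 89 + 0.25p_{Alta}.
Similarly p_{Alta} = 94 + 0.25p_{Borealis}.
Plugging p_{Alta} into Borealis's best response: p_{Borealis} = 89 + 0.25(94 + 0.25p_{Borealis}) ⇒ 0.9375p_{Borealis} = 112.5, so p_{Borealis} = 120.
Then p_{Alta} = 94 + 0.25·120 = 124.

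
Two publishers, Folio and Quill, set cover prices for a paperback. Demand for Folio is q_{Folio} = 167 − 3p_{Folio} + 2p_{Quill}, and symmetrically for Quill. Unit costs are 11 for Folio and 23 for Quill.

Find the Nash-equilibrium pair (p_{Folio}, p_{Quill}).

Folio's profit: π = (p_{Folio} − 11)(167 − 3p_{Folio} + 2p_{Quill}).
∂π/∂p_{Folio} = 200 − 6p_{Folio} + 2p_{Quill} = 0 ⇒ p_{Folio} = 100/3 + (1/3)p_{Quill}.
Similarly p_{Quill} = 118/3 + (1/3)p_{Folio}.
Plugging p_{Quill} into Folio's best response: p_{Folio} = 100/3 + (1/3)(118/3 + (1/3)p_{Folio}) ⇒ (8/9)p_{Folio} = 418/9, so p_{Folio} = 52.25.
Then p_{Quill} = 118/3 + (1/3)·52.25 = 56.75.

52.25, 56.75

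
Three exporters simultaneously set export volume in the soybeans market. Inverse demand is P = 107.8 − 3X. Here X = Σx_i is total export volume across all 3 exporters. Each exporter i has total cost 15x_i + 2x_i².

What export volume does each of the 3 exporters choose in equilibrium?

A representative exporter's profit is π_i = x_i(107.8 − 3X) − 15x_i − 2x_i², with X = x_i + Σ_{j≠i} x_j.
First-order condition: 92.8 − 10x_i − 3Σ_{j≠i} x_j = 0.
Imposing symmetry (x_j = x for all j) turns Σ_{j≠i} x_j into 2x, so 92.8 = 16x and x = 5.8.

5.8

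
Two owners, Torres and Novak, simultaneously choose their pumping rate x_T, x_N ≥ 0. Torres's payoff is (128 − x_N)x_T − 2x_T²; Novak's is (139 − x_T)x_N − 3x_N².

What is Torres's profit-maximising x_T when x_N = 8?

Expanding Torres's payoff: 128x_T − x_Nx_T − 2x_T².
∂π/∂x_T = 128 − x_N − 4x_T = 0, so x_T = 32 − 0.25x_N.
At x_N = 8: x_T = 32 − 0.25·8 = 30.

30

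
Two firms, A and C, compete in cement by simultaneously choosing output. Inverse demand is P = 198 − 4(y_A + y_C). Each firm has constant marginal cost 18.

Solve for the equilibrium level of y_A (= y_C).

Firm A's profit: π = y_A(198 − 4(y_A + y_C)) − 18y_A.
∂π/∂y_A = 180 − 8y_A − 4y_C = 0, so y_A = 22.5 − 0.5y_C.
The game is symmetric, so in equilibrium y_C = y_A: the reaction function gives 1.5y_A = 22.5, hence y_A = 15.

15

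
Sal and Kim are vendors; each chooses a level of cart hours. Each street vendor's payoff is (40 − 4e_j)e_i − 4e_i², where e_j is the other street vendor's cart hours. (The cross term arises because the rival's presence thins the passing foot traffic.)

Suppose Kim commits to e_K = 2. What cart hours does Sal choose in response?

Sal's payoff is (40 − 4e_K)e_S − 4e_S².
∂π/∂e_S = 40 − 4e_K − 8e_S = 0, so e_S = 5 − 0.5e_K.
At e_K = 2: e_S = 5 − 0.5·2 = 4.

4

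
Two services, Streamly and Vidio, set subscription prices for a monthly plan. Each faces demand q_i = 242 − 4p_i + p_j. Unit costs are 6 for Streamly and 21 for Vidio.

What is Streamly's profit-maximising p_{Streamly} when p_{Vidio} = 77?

Streamly's profit: π = (p_{Streamly} − 6)(242 − 4p_{Streamly} + p_{Vidio}).
∂π/∂p_{Streamly} = 266 − 8p_{Streamly} + p_{Vidio} = 0 ⇒ p_{Streamly} = 33.25 + 0.125p_{Vidio}.
At p_{Vidio} = 77: p_{Streamly} = 33.25 + 0.125·77 = 42.875.

42.875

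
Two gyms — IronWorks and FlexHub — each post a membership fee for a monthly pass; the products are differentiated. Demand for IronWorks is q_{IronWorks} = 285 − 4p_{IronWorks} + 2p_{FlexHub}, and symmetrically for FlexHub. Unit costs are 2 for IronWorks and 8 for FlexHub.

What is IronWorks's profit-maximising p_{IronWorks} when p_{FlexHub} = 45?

IronWorks's profit: π = (p_{IronWorks} − 2)(285 − 4p_{IronWorks} + 2p_{FlexHub}).
∂π/∂p_{IronWorks} = 293 − 8p_{IronWorks} + 2p_{FlexHub} = 0 ⇒ p_{IronWorks} = 36.625 + 0.25p_{FlexHub}.
At p_{FlexHub} = 45: p_{IronWorks} = 36.625 + 0.25·45 = 47.875.

47.875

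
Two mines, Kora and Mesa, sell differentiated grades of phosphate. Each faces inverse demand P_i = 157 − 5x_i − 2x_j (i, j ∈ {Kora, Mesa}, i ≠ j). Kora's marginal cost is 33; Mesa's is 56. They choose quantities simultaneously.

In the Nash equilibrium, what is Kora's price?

Mine Kora's profit: π = x_{Kora}(157 − 5x_{Kora} − 2x_{Mesa}) − 33x_{Kora}.
∂π/∂x_{Kora} = 124 − 10x_{Kora} − 2x_{Mesa} = 0 ⇒ x_{Kora} = 12.4 − 0.2x_{Mesa}.
Similarly x_{Mesa} = 10.1 − 0.2x_{Kora}.
Plugging x_{Mesa} into Kora's best response: x_{Kora} = 12.4 − 0.2(10.1 − 0.2x_{Kora}) ⇒ 0.96x_{Kora} = 10.38, so x_{Kora} = 10.8125.
Then x_{Mesa} = 10.1 − 0.2·10.8125 = 7.9375.
P_{Kora} = 157 − 5·10.8125 − 2·7.9375 = 87.0625.

87.0625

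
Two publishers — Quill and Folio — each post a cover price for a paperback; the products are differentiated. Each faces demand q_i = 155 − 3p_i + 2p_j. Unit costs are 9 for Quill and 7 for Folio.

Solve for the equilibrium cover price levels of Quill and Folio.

45.125, 44.375

Quill's profit: π = (p_{Quill} − 9)(155 − 3p_{Quill} + 2p_{Folio}).
∂π/∂p_{Quill} = 182 − 6p_{Quill} + 2p_{Folio} = 0 ⇒ p_{Quill} = 91/3 + (1/3)p_{Folio}.
Similarly p_{Folio} = 88/3 + (1/3)p_{Quill}.
Substituting the second reaction function into the first: p_{Quill} = 91/3 + (1/3)(88/3 + (1/3)p_{Quill}), which gives (8/9)p_{Quill} = 361/9 ⇒ p_{Quill} = 45.125.
Then p_{Folio} = 88/3 + (1/3)·45.125 = 44.375.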